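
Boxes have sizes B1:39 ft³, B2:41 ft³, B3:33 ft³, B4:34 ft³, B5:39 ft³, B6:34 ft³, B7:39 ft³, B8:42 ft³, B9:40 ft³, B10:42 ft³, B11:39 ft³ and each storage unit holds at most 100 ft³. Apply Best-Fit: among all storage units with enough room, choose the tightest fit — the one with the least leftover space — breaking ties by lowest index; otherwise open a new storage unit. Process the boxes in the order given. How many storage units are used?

6 storage units

B1 (39 ft³) → storage unit 1 (remaining 61 ft³)
B2 (41 ft³) → storage unit 1 (remaining 20 ft³)
B3 (33 ft³) → storage unit 2 (remaining 67 ft³)
B4 (34 ft³) → storage unit 2 (remaining 33 ft³)
B5 (39 ft³) → storage unit 3 (remaining 61 ft³)
B6 (34 ft³) → storage unit 3 (remaining 27 ft³)
B7 (39 ft³) → storage unit 4 (remaining 61 ft³)
B8 (42 ft³) → storage unit 4 (remaining 19 ft³)
B9 (40 ft³) → storage unit 5 (remaining 60 ft³)
B10 (42 ft³) → storage unit 5 (remaining 18 ft³)
B11 (39 ft³) → storage unit 6 (remaining 61 ft³)
Final storage units: [39,41] [33,34] [39,34] [39,42] [40,42] [39].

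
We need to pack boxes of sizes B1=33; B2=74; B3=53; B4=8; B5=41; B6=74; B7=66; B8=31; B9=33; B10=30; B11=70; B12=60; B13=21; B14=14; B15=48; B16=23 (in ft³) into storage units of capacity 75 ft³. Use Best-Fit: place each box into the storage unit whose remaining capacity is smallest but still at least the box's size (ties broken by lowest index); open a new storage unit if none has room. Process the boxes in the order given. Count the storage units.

Put B1 (33 ft³) in storage unit 1; 42 ft³ remain.
Put B2 (74 ft³) in storage unit 2; 1 ft³ remain.
Put B3 (53 ft³) in storage unit 3; 22 ft³ remain.
Put B4 (8 ft³) in storage unit 3; 14 ft³ remain.
Put B5 (41 ft³) in storage unit 1; 1 ft³ remain.
Put B6 (74 ft³) in storage unit 4; 1 ft³ remain.
Put B7 (66 ft³) in storage unit 5; 9 ft³ remain.
Put B8 (31 ft³) in storage unit 6; 44 ft³ remain.
Put B9 (33 ft³) in storage unit 6; 11 ft³ remain.
Put B10 (30 ft³) in storage unit 7; 45 ft³ remain.
Put B11 (70 ft³) in storage unit 8; 5 ft³ remain.
Put B12 (60 ft³) in storage unit 9; 15 ft³ remain.
Put B13 (21 ft³) in storage unit 7; 24 ft³ remain.
Put B14 (14 ft³) in storage unit 3; 0 ft³ remain.
Put B15 (48 ft³) in storage unit 10; 27 ft³ remain.
Put B16 (23 ft³) in storage unit 7; 1 ft³ remain.
Final storage units: [33,41] [74] [53,8,14] [74] [66] [31,33] [30,21,23] [70] [60] [48].

10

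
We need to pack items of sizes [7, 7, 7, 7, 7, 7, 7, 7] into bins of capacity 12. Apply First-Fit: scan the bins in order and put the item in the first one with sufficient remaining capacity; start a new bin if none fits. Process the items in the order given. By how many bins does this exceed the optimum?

First-Fit: [7] [7] [7] [7] [7] [7] [7] [7] → 8 bins.
8 items exceed 6 (half the capacity), and no two of those can share a bin, so at least 8 bins are needed.
So 8 is already optimal.

0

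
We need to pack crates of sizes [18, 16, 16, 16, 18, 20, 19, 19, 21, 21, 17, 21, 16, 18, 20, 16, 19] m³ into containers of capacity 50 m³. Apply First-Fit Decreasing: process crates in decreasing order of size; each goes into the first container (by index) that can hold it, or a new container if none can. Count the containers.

Sorted descending: 21, 21, 21, 20, 20, 19, 19, 19, 18, 18, 18, 17, 16, 16, 16, 16, 16.
Put 21 m³ in container 1; 29 m³ remain.
Put 21 m³ in container 1; 8 m³ remain.
Put 21 m³ in container 2; 29 m³ remain.
Put 20 m³ in container 2; 9 m³ remain.
Put 20 m³ in container 3; 30 m³ remain.
Put 19 m³ in container 3; 11 m³ remain.
Put 19 m³ in container 4; 31 m³ remain.
Put 19 m³ in container 4; 12 m³ remain.
Put 18 m³ in container 5; 32 m³ remain.
Put 18 m³ in container 5; 14 m³ remain.
Put 18 m³ in container 6; 32 m³ remain.
Put 17 m³ in container 6; 15 m³ remain.
Put 16 m³ in container 7; 34 m³ remain.
Put 16 m³ in container 7; 18 m³ remain.
Put 16 m³ in container 7; 2 m³ remain.
Put 16 m³ in container 8; 34 m³ remain.
Put 16 m³ in container 8; 18 m³ remain.

8 containers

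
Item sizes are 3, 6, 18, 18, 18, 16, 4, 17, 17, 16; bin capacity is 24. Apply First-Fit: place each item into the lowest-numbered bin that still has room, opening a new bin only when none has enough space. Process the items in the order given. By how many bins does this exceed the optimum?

1

First-Fit: [3,6,4] [18] [18] [18] [16] [17] [17] [16] → 8 bins.
7 items exceed 12 (half the capacity), and no two of those can share a bin, so at least 7 bins are needed.
An optimal packing achieves that bound: [18,6] [18,4] [18,3] [17] [17] [16] [16] → 7 bins.
Excess: 8 − 7 = 1.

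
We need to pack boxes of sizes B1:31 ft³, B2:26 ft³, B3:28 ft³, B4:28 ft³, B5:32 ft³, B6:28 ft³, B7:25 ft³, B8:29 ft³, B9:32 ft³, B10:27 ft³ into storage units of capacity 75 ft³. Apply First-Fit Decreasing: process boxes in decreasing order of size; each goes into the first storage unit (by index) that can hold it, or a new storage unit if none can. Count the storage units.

Sorted descending: 32, 32, 31, 29, 28, 28, 28, 27, 26, 25.
Put 32 ft³ in storage unit 1; 43 ft³ remain.
Put 32 ft³ in storage unit 1; 11 ft³ remain.
Put 31 ft³ in storage unit 2; 44 ft³ remain.
Put 29 ft³ in storage unit 2; 15 ft³ remain.
Put 28 ft³ in storage unit 3; 47 ft³ remain.
Put 28 ft³ in storage unit 3; 19 ft³ remain.
Put 28 ft³ in storage unit 4; 47 ft³ remain.
Put 27 ft³ in storage unit 4; 20 ft³ remain.
Put 26 ft³ in storage unit 5; 49 ft³ remain.
Put 25 ft³ in storage unit 5; 24 ft³ remain.
Final storage units: [32,32] [31,29] [28,28] [28,27] [26,25].

5 storage units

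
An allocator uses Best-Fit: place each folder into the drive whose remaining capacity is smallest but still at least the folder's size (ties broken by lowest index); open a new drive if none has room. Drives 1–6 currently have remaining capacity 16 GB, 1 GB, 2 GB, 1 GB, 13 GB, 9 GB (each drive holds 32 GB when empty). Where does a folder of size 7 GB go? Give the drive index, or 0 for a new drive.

Drives with room: drive 1 (16 GB), drive 5 (13 GB), drive 6 (9 GB).
Tightest fit is drive 6 with 9 GB free.

6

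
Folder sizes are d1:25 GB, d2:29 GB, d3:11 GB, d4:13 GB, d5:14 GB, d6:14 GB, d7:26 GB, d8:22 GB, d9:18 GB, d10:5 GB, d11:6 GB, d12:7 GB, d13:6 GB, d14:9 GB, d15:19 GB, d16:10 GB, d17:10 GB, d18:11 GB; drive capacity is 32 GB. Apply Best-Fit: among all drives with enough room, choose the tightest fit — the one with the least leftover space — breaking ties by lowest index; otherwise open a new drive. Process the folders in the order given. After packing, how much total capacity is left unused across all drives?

33

Put d1 (25 GB) in drive 1; 7 GB remain.
Put d2 (29 GB) in drive 2; 3 GB remain.
Put d3 (11 GB) in drive 3; 21 GB remain.
Put d4 (13 GB) in drive 3; 8 GB remain.
Put d5 (14 GB) in drive 4; 18 GB remain.
Put d6 (14 GB) in drive 4; 4 GB remain.
Put d7 (26 GB) in drive 5; 6 GB remain.
Put d8 (22 GB) in drive 6; 10 GB remain.
Put d9 (18 GB) in drive 7; 14 GB remain.
Put d10 (5 GB) in drive 5; 1 GB remain.
Put d11 (6 GB) in drive 1; 1 GB remain.
Put d12 (7 GB) in drive 3; 1 GB remain.
Put d13 (6 GB) in drive 6; 4 GB remain.
Put d14 (9 GB) in drive 7; 5 GB remain.
Put d15 (19 GB) in drive 8; 13 GB remain.
Put d16 (10 GB) in drive 8; 3 GB remain.
Put d17 (10 GB) in drive 9; 22 GB remain.
Put d18 (11 GB) in drive 9; 11 GB remain.
9 drives × 32 GB = 288 GB; used 255 GB; unused 33 GB.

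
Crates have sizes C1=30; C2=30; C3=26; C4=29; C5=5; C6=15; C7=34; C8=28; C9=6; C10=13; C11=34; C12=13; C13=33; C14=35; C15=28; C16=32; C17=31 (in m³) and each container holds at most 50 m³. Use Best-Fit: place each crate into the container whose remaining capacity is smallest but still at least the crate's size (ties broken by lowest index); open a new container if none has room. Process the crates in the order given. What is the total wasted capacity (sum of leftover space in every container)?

Put C1 (30 m³) in container 1; 20 m³ remain.
Put C2 (30 m³) in container 2; 20 m³ remain.
Put C3 (26 m³) in container 3; 24 m³ remain.
Put C4 (29 m³) in container 4; 21 m³ remain.
Put C5 (5 m³) in container 1; 15 m³ remain.
Put C6 (15 m³) in container 1; 0 m³ remain.
Put C7 (34 m³) in container 5; 16 m³ remain.
Put C8 (28 m³) in container 6; 22 m³ remain.
Put C9 (6 m³) in container 5; 10 m³ remain.
Put C10 (13 m³) in container 2; 7 m³ remain.
Put C11 (34 m³) in container 7; 16 m³ remain.
Put C12 (13 m³) in container 7; 3 m³ remain.
Put C13 (33 m³) in container 8; 17 m³ remain.
Put C14 (35 m³) in container 9; 15 m³ remain.
Put C15 (28 m³) in container 10; 22 m³ remain.
Put C16 (32 m³) in container 11; 18 m³ remain.
Put C17 (31 m³) in container 12; 19 m³ remain.
12 containers × 50 m³ = 600 m³; used 422 m³; unused 178 m³.

178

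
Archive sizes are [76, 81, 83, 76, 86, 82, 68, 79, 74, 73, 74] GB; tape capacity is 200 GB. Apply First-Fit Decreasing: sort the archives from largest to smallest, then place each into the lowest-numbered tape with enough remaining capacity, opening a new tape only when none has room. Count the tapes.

Sorted descending: 86, 83, 82, 81, 79, 76, 76, 74, 74, 73, 68.
Put 86 GB in tape 1; 114 GB remain.
Put 83 GB in tape 1; 31 GB remain.
Put 82 GB in tape 2; 118 GB remain.
Put 81 GB in tape 2; 37 GB remain.
Put 79 GB in tape 3; 121 GB remain.
Put 76 GB in tape 3; 45 GB remain.
Put 76 GB in tape 4; 124 GB remain.
Put 74 GB in tape 4; 50 GB remain.
Put 74 GB in tape 5; 126 GB remain.
Put 73 GB in tape 5; 53 GB remain.
Put 68 GB in tape 6; 132 GB remain.

6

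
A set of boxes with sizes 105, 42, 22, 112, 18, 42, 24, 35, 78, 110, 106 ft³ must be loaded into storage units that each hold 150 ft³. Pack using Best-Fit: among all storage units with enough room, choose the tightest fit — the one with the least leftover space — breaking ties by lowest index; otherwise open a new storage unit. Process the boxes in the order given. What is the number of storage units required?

Put 105 ft³ in storage unit 1; 45 ft³ remain.
Put 42 ft³ in storage unit 1; 3 ft³ remain.
Put 22 ft³ in storage unit 2; 128 ft³ remain.
Put 112 ft³ in storage unit 2; 16 ft³ remain.
Put 18 ft³ in storage unit 3; 132 ft³ remain.
Put 42 ft³ in storage unit 3; 90 ft³ remain.
Put 24 ft³ in storage unit 3; 66 ft³ remain.
Put 35 ft³ in storage unit 3; 31 ft³ remain.
Put 78 ft³ in storage unit 4; 72 ft³ remain.
Put 110 ft³ in storage unit 5; 40 ft³ remain.
Put 106 ft³ in storage unit 6; 44 ft³ remain.
Final storage units: [105,42] [22,112] [18,42,24,35] [78] [110] [106].

6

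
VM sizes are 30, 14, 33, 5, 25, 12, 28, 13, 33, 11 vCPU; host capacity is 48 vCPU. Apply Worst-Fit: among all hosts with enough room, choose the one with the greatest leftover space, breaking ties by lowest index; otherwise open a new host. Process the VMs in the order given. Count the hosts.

30 vCPU → host 1 (remaining 18 vCPU)
14 vCPU → host 1 (remaining 4 vCPU)
33 vCPU → host 2 (remaining 15 vCPU)
5 vCPU → host 2 (remaining 10 vCPU)
25 vCPU → host 3 (remaining 23 vCPU)
12 vCPU → host 3 (remaining 11 vCPU)
28 vCPU → host 4 (remaining 20 vCPU)
13 vCPU → host 4 (remaining 7 vCPU)
33 vCPU → host 5 (remaining 15 vCPU)
11 vCPU → host 5 (remaining 4 vCPU)
Final hosts: [30,14] [33,5] [25,12] [28,13] [33,11].

5 hosts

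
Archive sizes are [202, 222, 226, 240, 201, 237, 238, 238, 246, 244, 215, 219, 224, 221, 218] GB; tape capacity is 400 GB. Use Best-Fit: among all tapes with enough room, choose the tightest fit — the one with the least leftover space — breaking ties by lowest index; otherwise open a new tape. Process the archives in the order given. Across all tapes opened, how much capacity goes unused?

tape 1: place 202 GB, 198 GB left
tape 2: place 222 GB, 178 GB left
tape 3: place 226 GB, 174 GB left
tape 4: place 240 GB, 160 GB left
tape 5: place 201 GB, 199 GB left
tape 6: place 237 GB, 163 GB left
tape 7: place 238 GB, 162 GB left
tape 8: place 238 GB, 162 GB left
tape 9: place 246 GB, 154 GB left
tape 10: place 244 GB, 156 GB left
tape 11: place 215 GB, 185 GB left
tape 12: place 219 GB, 181 GB left
tape 13: place 224 GB, 176 GB left
tape 14: place 221 GB, 179 GB left
tape 15: place 218 GB, 182 GB left
15 tapes × 400 GB = 6000 GB; used 3391 GB; unused 2609 GB.

2609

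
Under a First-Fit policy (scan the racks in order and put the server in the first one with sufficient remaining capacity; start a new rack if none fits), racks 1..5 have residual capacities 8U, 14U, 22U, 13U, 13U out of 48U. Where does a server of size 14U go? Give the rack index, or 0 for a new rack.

Racks with room: rack 2 (14U), rack 3 (22U).
The first with room is rack 2.

2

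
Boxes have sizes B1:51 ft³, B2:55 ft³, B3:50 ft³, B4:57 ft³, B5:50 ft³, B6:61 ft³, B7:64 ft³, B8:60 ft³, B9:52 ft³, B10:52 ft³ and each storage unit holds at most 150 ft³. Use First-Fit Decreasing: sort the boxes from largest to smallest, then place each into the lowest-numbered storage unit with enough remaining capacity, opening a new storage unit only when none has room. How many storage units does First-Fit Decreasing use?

5

Sorted descending: 64, 61, 60, 57, 55, 52, 52, 51, 50, 50.
64 ft³ → storage unit 1 (remaining 86 ft³)
61 ft³ → storage unit 1 (remaining 25 ft³)
60 ft³ → storage unit 2 (remaining 90 ft³)
57 ft³ → storage unit 2 (remaining 33 ft³)
55 ft³ → storage unit 3 (remaining 95 ft³)
52 ft³ → storage unit 3 (remaining 43 ft³)
52 ft³ → storage unit 4 (remaining 98 ft³)
51 ft³ → storage unit 4 (remaining 47 ft³)
50 ft³ → storage unit 5 (remaining 100 ft³)
50 ft³ → storage unit 5 (remaining 50 ft³)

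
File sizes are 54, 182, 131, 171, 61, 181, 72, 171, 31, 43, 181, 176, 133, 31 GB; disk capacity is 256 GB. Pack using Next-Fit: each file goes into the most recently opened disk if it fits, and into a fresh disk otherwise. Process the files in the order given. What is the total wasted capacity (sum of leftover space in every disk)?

disk 1: place 54 GB, 202 GB left
disk 1: place 182 GB, 20 GB left
disk 2: place 131 GB, 125 GB left
disk 3: place 171 GB, 85 GB left
disk 3: place 61 GB, 24 GB left
disk 4: place 181 GB, 75 GB left
disk 4: place 72 GB, 3 GB left
disk 5: place 171 GB, 85 GB left
disk 5: place 31 GB, 54 GB left
disk 5: place 43 GB, 11 GB left
disk 6: place 181 GB, 75 GB left
disk 7: place 176 GB, 80 GB left
disk 8: place 133 GB, 123 GB left
disk 8: place 31 GB, 92 GB left
8 disks × 256 GB = 2048 GB; used 1618 GB; unused 430 GB.

430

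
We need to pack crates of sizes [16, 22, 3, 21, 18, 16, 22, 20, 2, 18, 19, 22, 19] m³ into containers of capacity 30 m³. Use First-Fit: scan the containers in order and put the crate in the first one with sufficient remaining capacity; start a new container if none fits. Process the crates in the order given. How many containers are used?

11

container 1: place 16 m³, 14 m³ left
container 2: place 22 m³, 8 m³ left
container 1: place 3 m³, 11 m³ left
container 3: place 21 m³, 9 m³ left
container 4: place 18 m³, 12 m³ left
container 5: place 16 m³, 14 m³ left
container 6: place 22 m³, 8 m³ left
container 7: place 20 m³, 10 m³ left
container 1: place 2 m³, 9 m³ left
container 8: place 18 m³, 12 m³ left
container 9: place 19 m³, 11 m³ left
container 10: place 22 m³, 8 m³ left
container 11: place 19 m³, 11 m³ left
Final containers: [16,3,2] [22] [21] [18] [16] [22] [20] [18] [19] [22] [19].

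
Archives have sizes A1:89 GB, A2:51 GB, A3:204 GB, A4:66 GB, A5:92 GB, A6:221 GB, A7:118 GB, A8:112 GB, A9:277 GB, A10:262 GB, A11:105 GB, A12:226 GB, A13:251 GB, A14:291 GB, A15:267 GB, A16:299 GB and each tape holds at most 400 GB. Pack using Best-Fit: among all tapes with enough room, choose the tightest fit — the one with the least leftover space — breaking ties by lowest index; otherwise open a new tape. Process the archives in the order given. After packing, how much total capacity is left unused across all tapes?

tape 1: place A1 (89 GB), 311 GB left
tape 1: place A2 (51 GB), 260 GB left
tape 1: place A3 (204 GB), 56 GB left
tape 2: place A4 (66 GB), 334 GB left
tape 2: place A5 (92 GB), 242 GB left
tape 2: place A6 (221 GB), 21 GB left
tape 3: place A7 (118 GB), 282 GB left
tape 3: place A8 (112 GB), 170 GB left
tape 4: place A9 (277 GB), 123 GB left
tape 5: place A10 (262 GB), 138 GB left
tape 4: place A11 (105 GB), 18 GB left
tape 6: place A12 (226 GB), 174 GB left
tape 7: place A13 (251 GB), 149 GB left
tape 8: place A14 (291 GB), 109 GB left
tape 9: place A15 (267 GB), 133 GB left
tape 10: place A16 (299 GB), 101 GB left
10 tapes × 400 GB = 4000 GB; used 2931 GB; unused 1069 GB.

1069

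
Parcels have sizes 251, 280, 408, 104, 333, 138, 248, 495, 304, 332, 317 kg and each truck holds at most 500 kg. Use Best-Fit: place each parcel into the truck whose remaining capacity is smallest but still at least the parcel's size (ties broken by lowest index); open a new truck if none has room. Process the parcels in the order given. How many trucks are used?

8 trucks

251 kg → truck 1 (remaining 249 kg)
280 kg → truck 2 (remaining 220 kg)
408 kg → truck 3 (remaining 92 kg)
104 kg → truck 2 (remaining 116 kg)
333 kg → truck 4 (remaining 167 kg)
138 kg → truck 4 (remaining 29 kg)
248 kg → truck 1 (remaining 1 kg)
495 kg → truck 5 (remaining 5 kg)
304 kg → truck 6 (remaining 196 kg)
332 kg → truck 7 (remaining 168 kg)
317 kg → truck 8 (remaining 183 kg)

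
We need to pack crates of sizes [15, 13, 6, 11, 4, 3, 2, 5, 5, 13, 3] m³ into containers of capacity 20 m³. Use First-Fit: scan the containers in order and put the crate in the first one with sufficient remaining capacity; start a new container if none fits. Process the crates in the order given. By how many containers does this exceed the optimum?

First-Fit: [15,4] [13,6] [11,3,2,3] [5,5] [13] → 5 containers.
Total size 80 m³; any packing needs at least ⌈80/20⌉ = 4 containers.
An optimal packing achieves that bound: [15,5] [13,5,2] [13,4,3] [11,6,3] → 4 containers.
Excess: 5 − 4 = 1.

1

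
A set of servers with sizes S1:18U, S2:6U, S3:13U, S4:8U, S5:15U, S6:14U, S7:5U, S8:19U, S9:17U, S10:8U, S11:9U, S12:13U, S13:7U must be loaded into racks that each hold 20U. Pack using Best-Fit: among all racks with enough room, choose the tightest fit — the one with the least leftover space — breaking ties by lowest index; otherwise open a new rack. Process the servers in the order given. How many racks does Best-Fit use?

S1 (18U) → rack 1 (remaining 2U)
S2 (6U) → rack 2 (remaining 14U)
S3 (13U) → rack 2 (remaining 1U)
S4 (8U) → rack 3 (remaining 12U)
S5 (15U) → rack 4 (remaining 5U)
S6 (14U) → rack 5 (remaining 6U)
S7 (5U) → rack 4 (remaining 0U)
S8 (19U) → rack 6 (remaining 1U)
S9 (17U) → rack 7 (remaining 3U)
S10 (8U) → rack 3 (remaining 4U)
S11 (9U) → rack 8 (remaining 11U)
S12 (13U) → rack 9 (remaining 7U)
S13 (7U) → rack 9 (remaining 0U)
Final racks: [18] [6,13] [8,8] [15,5] [14] [19] [17] [9] [13,7].

9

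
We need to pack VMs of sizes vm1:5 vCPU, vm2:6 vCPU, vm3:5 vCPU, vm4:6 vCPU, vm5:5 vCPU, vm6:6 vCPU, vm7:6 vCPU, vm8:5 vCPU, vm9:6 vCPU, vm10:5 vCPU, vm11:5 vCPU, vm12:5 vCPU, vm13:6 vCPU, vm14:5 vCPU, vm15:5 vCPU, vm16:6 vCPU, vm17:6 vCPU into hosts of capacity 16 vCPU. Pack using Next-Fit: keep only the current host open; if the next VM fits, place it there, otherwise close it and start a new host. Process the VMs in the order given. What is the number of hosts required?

7

host 1: place vm1 (5 vCPU), 11 vCPU left
host 1: place vm2 (6 vCPU), 5 vCPU left
host 1: place vm3 (5 vCPU), 0 vCPU left
host 2: place vm4 (6 vCPU), 10 vCPU left
host 2: place vm5 (5 vCPU), 5 vCPU left
host 3: place vm6 (6 vCPU), 10 vCPU left
host 3: place vm7 (6 vCPU), 4 vCPU left
host 4: place vm8 (5 vCPU), 11 vCPU left
host 4: place vm9 (6 vCPU), 5 vCPU left
host 4: place vm10 (5 vCPU), 0 vCPU left
host 5: place vm11 (5 vCPU), 11 vCPU left
host 5: place vm12 (5 vCPU), 6 vCPU left
host 5: place vm13 (6 vCPU), 0 vCPU left
host 6: place vm14 (5 vCPU), 11 vCPU left
host 6: place vm15 (5 vCPU), 6 vCPU left
host 6: place vm16 (6 vCPU), 0 vCPU left
host 7: place vm17 (6 vCPU), 10 vCPU left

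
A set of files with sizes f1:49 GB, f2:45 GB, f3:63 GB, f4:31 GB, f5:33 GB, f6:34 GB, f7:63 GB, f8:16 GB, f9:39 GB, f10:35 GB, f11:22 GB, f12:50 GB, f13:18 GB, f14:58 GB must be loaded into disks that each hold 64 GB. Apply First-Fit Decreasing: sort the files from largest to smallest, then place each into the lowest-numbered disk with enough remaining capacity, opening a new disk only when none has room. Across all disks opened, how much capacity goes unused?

84

Sorted descending: 63, 63, 58, 50, 49, 45, 39, 35, 34, 33, 31, 22, 18, 16.
63 GB → disk 1 (remaining 1 GB)
63 GB → disk 2 (remaining 1 GB)
58 GB → disk 3 (remaining 6 GB)
50 GB → disk 4 (remaining 14 GB)
49 GB → disk 5 (remaining 15 GB)
45 GB → disk 6 (remaining 19 GB)
39 GB → disk 7 (remaining 25 GB)
35 GB → disk 8 (remaining 29 GB)
34 GB → disk 9 (remaining 30 GB)
33 GB → disk 10 (remaining 31 GB)
31 GB → disk 10 (remaining 0 GB)
22 GB → disk 7 (remaining 3 GB)
18 GB → disk 6 (remaining 1 GB)
16 GB → disk 8 (remaining 13 GB)
10 disks × 64 GB = 640 GB; used 556 GB; unused 84 GB.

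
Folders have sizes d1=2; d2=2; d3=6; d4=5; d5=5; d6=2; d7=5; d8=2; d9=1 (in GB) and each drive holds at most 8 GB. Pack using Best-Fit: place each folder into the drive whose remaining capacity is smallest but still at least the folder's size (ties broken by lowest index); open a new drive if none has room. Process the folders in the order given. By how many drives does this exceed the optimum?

Best-Fit: [2,2] [6,2] [5,2,1] [5] [5] → 5 drives.
Total size 30 GB; any packing needs at least ⌈30/8⌉ = 4 drives.
An optimal packing achieves that bound: [6,2] [5,2,1] [5,2] [5,2] → 4 drives.
Excess: 5 − 4 = 1.

1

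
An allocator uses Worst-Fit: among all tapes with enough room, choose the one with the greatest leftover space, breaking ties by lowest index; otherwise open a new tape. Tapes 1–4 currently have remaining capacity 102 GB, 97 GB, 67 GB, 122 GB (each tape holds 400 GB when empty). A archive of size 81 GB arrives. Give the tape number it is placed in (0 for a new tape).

Tapes with room: tape 1 (102 GB), tape 2 (97 GB), tape 4 (122 GB).
Most room is tape 4 with 122 GB free.

4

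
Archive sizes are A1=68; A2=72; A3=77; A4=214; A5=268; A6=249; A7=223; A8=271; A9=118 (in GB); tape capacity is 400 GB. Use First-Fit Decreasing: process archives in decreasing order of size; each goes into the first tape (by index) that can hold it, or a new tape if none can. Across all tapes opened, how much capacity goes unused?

440

Sorted descending: 271, 268, 249, 223, 214, 118, 77, 72, 68.
Put 271 GB in tape 1; 129 GB remain.
Put 268 GB in tape 2; 132 GB remain.
Put 249 GB in tape 3; 151 GB remain.
Put 223 GB in tape 4; 177 GB remain.
Put 214 GB in tape 5; 186 GB remain.
Put 118 GB in tape 1; 11 GB remain.
Put 77 GB in tape 2; 55 GB remain.
Put 72 GB in tape 3; 79 GB remain.
Put 68 GB in tape 3; 11 GB remain.
5 tapes × 400 GB = 2000 GB; used 1560 GB; unused 440 GB.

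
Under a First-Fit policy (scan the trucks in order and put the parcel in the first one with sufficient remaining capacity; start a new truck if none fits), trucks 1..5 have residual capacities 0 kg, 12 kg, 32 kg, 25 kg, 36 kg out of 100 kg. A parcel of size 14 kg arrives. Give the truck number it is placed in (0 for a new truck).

Trucks with room: truck 3 (32 kg), truck 4 (25 kg), truck 5 (36 kg).
The first with room is truck 3.

3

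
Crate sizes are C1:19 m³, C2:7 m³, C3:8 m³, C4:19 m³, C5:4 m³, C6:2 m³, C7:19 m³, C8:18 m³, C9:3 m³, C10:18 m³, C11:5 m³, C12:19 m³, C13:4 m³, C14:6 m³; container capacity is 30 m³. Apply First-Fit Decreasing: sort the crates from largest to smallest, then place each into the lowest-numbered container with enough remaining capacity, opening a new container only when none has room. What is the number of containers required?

6

Sorted descending: 19, 19, 19, 19, 18, 18, 8, 7, 6, 5, 4, 4, 3, 2.
container 1: place 19 m³, 11 m³ left
container 2: place 19 m³, 11 m³ left
container 3: place 19 m³, 11 m³ left
container 4: place 19 m³, 11 m³ left
container 5: place 18 m³, 12 m³ left
container 6: place 18 m³, 12 m³ left
container 1: place 8 m³, 3 m³ left
container 2: place 7 m³, 4 m³ left
container 3: place 6 m³, 5 m³ left
container 3: place 5 m³, 0 m³ left
container 2: place 4 m³, 0 m³ left
container 4: place 4 m³, 7 m³ left
container 1: place 3 m³, 0 m³ left
container 4: place 2 m³, 5 m³ left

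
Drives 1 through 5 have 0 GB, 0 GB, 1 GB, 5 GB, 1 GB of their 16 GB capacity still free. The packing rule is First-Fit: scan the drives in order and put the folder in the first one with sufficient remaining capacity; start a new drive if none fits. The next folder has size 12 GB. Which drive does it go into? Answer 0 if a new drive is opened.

No drive has ≥ 12 GB free, so a new drive is opened.

0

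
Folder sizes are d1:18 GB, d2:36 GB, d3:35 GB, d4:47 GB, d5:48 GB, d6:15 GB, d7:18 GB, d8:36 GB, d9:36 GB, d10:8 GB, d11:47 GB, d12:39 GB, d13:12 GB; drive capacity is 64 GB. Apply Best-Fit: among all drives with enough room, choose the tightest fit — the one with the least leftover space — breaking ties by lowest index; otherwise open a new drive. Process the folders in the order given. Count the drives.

d1 (18 GB) → drive 1 (remaining 46 GB)
d2 (36 GB) → drive 1 (remaining 10 GB)
d3 (35 GB) → drive 2 (remaining 29 GB)
d4 (47 GB) → drive 3 (remaining 17 GB)
d5 (48 GB) → drive 4 (remaining 16 GB)
d6 (15 GB) → drive 4 (remaining 1 GB)
d7 (18 GB) → drive 2 (remaining 11 GB)
d8 (36 GB) → drive 5 (remaining 28 GB)
d9 (36 GB) → drive 6 (remaining 28 GB)
d10 (8 GB) → drive 1 (remaining 2 GB)
d11 (47 GB) → drive 7 (remaining 17 GB)
d12 (39 GB) → drive 8 (remaining 25 GB)
d13 (12 GB) → drive 3 (remaining 5 GB)
Final drives: [18,36,8] [35,18] [47,12] [48,15] [36] [36] [47] [39].

8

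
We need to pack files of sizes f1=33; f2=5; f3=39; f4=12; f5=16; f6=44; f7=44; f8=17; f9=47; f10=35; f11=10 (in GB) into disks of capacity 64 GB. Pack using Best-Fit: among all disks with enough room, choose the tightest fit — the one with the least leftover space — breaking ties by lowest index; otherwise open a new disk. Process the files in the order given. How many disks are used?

disk 1: place f1 (33 GB), 31 GB left
disk 1: place f2 (5 GB), 26 GB left
disk 2: place f3 (39 GB), 25 GB left
disk 2: place f4 (12 GB), 13 GB left
disk 1: place f5 (16 GB), 10 GB left
disk 3: place f6 (44 GB), 20 GB left
disk 4: place f7 (44 GB), 20 GB left
disk 3: place f8 (17 GB), 3 GB left
disk 5: place f9 (47 GB), 17 GB left
disk 6: place f10 (35 GB), 29 GB left
disk 1: place f11 (10 GB), 0 GB left
Final disks: [33,5,16,10] [39,12] [44,17] [44] [47] [35].

6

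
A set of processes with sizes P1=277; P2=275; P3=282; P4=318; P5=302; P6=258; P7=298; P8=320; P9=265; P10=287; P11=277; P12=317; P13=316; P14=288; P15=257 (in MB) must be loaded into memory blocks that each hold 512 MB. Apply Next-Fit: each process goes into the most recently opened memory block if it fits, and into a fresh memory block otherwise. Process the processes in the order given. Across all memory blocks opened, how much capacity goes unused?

memory block 1: place P1 (277 MB), 235 MB left
memory block 2: place P2 (275 MB), 237 MB left
memory block 3: place P3 (282 MB), 230 MB left
memory block 4: place P4 (318 MB), 194 MB left
memory block 5: place P5 (302 MB), 210 MB left
memory block 6: place P6 (258 MB), 254 MB left
memory block 7: place P7 (298 MB), 214 MB left
memory block 8: place P8 (320 MB), 192 MB left
memory block 9: place P9 (265 MB), 247 MB left
memory block 10: place P10 (287 MB), 225 MB left
memory block 11: place P11 (277 MB), 235 MB left
memory block 12: place P12 (317 MB), 195 MB left
memory block 13: place P13 (316 MB), 196 MB left
memory block 14: place P14 (288 MB), 224 MB left
memory block 15: place P15 (257 MB), 255 MB left
15 memory blocks × 512 MB = 7680 MB; used 4337 MB; unused 3343 MB.

3343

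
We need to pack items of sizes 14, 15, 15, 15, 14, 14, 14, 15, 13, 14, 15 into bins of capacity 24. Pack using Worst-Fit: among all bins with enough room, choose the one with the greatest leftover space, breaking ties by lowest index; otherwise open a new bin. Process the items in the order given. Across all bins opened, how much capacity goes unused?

106

Put 14 in bin 1; 10 remain.
Put 15 in bin 2; 9 remain.
Put 15 in bin 3; 9 remain.
Put 15 in bin 4; 9 remain.
Put 14 in bin 5; 10 remain.
Put 14 in bin 6; 10 remain.
Put 14 in bin 7; 10 remain.
Put 15 in bin 8; 9 remain.
Put 13 in bin 9; 11 remain.
Put 14 in bin 10; 10 remain.
Put 15 in bin 11; 9 remain.
11 bins × 24 = 264; used 158; unused 106.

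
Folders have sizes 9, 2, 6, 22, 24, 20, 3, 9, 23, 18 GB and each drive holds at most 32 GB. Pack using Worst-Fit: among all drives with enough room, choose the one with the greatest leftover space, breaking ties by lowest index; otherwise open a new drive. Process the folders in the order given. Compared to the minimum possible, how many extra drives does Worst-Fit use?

1

Worst-Fit: [9,2,6,3,9] [22] [24] [20] [23] [18] → 6 drives.
Total size 136 GB; any packing needs at least ⌈136/32⌉ = 5 drives.
An optimal packing achieves that bound: [24,6,2] [23,9] [22,9] [20,3] [18] → 5 drives.
Excess: 6 − 5 = 1.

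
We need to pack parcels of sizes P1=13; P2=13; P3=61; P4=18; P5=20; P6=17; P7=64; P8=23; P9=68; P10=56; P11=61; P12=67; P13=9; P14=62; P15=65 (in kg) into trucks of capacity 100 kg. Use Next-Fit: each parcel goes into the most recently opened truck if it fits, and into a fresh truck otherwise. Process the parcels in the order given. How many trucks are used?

truck 1: place P1 (13 kg), 87 kg left
truck 1: place P2 (13 kg), 74 kg left
truck 1: place P3 (61 kg), 13 kg left
truck 2: place P4 (18 kg), 82 kg left
truck 2: place P5 (20 kg), 62 kg left
truck 2: place P6 (17 kg), 45 kg left
truck 3: place P7 (64 kg), 36 kg left
truck 3: place P8 (23 kg), 13 kg left
truck 4: place P9 (68 kg), 32 kg left
truck 5: place P10 (56 kg), 44 kg left
truck 6: place P11 (61 kg), 39 kg left
truck 7: place P12 (67 kg), 33 kg left
truck 7: place P13 (9 kg), 24 kg left
truck 8: place P14 (62 kg), 38 kg left
truck 9: place P15 (65 kg), 35 kg left
Final trucks: [13,13,61] [18,20,17] [64,23] [68] [56] [61] [67,9] [62] [65].

9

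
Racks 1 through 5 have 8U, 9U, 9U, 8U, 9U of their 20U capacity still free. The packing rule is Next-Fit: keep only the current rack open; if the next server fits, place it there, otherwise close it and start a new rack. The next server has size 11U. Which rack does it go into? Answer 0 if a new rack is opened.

0

Next-Fit only looks at rack 5, which has 9U free.
11U does not fit, so a new rack is opened.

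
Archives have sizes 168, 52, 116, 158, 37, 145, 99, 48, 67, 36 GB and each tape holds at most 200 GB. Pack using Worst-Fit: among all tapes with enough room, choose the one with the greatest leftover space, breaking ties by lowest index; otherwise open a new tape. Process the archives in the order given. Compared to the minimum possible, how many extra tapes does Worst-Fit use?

Worst-Fit: [168] [52,116] [158,37] [145] [99,48] [67,36] → 6 tapes.
Total size 926 GB; any packing needs at least ⌈926/200⌉ = 5 tapes.
An optimal packing achieves that bound: [168] [158,37] [145,52] [116,67] [99,48,36] → 5 tapes.
Excess: 6 − 5 = 1.

1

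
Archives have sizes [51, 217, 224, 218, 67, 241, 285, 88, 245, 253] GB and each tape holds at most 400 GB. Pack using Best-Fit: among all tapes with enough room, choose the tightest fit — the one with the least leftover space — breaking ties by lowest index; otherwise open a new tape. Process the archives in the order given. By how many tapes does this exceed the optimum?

0

Best-Fit: [51,217,67] [224] [218] [241] [285,88] [245] [253] → 7 tapes.
7 archives exceed 200 GB (half the capacity), and no two of those can share a tape, so at least 7 tapes are needed.
So 7 is already optimal.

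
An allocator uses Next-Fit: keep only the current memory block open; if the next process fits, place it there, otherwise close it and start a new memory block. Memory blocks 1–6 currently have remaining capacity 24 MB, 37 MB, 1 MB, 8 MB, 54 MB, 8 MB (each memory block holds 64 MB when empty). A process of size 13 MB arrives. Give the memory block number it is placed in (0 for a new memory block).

0

Next-Fit only looks at memory block 6, which has 8 MB free.
13 MB does not fit, so a new memory block is opened.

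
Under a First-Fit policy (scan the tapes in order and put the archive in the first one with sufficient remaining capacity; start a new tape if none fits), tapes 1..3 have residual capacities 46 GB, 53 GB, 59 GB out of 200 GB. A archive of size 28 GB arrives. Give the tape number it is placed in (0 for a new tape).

Tapes with room: tape 1 (46 GB), tape 2 (53 GB), tape 3 (59 GB).
The first with room is tape 1.

1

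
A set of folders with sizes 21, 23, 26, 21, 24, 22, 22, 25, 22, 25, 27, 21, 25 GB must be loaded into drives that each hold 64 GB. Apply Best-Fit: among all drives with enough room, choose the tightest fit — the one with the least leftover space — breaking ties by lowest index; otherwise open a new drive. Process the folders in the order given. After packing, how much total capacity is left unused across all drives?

144

21 GB → drive 1 (remaining 43 GB)
23 GB → drive 1 (remaining 20 GB)
26 GB → drive 2 (remaining 38 GB)
21 GB → drive 2 (remaining 17 GB)
24 GB → drive 3 (remaining 40 GB)
22 GB → drive 3 (remaining 18 GB)
22 GB → drive 4 (remaining 42 GB)
25 GB → drive 4 (remaining 17 GB)
22 GB → drive 5 (remaining 42 GB)
25 GB → drive 5 (remaining 17 GB)
27 GB → drive 6 (remaining 37 GB)
21 GB → drive 6 (remaining 16 GB)
25 GB → drive 7 (remaining 39 GB)
7 drives × 64 GB = 448 GB; used 304 GB; unused 144 GB.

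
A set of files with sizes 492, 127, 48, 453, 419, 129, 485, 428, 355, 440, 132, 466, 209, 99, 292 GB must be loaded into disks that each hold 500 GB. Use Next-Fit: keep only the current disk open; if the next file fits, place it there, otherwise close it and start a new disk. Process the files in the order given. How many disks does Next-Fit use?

13 disks

disk 1: place 492 GB, 8 GB left
disk 2: place 127 GB, 373 GB left
disk 2: place 48 GB, 325 GB left
disk 3: place 453 GB, 47 GB left
disk 4: place 419 GB, 81 GB left
disk 5: place 129 GB, 371 GB left
disk 6: place 485 GB, 15 GB left
disk 7: place 428 GB, 72 GB left
disk 8: place 355 GB, 145 GB left
disk 9: place 440 GB, 60 GB left
disk 10: place 132 GB, 368 GB left
disk 11: place 466 GB, 34 GB left
disk 12: place 209 GB, 291 GB left
disk 12: place 99 GB, 192 GB left
disk 13: place 292 GB, 208 GB left
Final disks: [492] [127,48] [453] [419] [129] [485] [428] [355] [440] [132] [466] [209,99] [292].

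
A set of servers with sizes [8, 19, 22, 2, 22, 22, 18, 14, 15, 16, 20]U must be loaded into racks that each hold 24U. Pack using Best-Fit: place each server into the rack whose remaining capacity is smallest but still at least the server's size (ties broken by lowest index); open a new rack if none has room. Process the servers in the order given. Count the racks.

Put 8U in rack 1; 16U remain.
Put 19U in rack 2; 5U remain.
Put 22U in rack 3; 2U remain.
Put 2U in rack 3; 0U remain.
Put 22U in rack 4; 2U remain.
Put 22U in rack 5; 2U remain.
Put 18U in rack 6; 6U remain.
Put 14U in rack 1; 2U remain.
Put 15U in rack 7; 9U remain.
Put 16U in rack 8; 8U remain.
Put 20U in rack 9; 4U remain.

9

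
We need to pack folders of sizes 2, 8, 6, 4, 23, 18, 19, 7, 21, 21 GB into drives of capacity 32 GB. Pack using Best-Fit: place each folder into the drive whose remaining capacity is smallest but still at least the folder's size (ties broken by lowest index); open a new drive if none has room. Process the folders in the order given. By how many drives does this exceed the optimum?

1

Best-Fit: [2,8,6,4] [23,7] [18] [19] [21] [21] → 6 drives.
Total size 129 GB; any packing needs at least ⌈129/32⌉ = 5 drives.
An optimal packing achieves that bound: [23,8] [21,7,4] [21,6,2] [19] [18] → 5 drives.
Excess: 6 − 5 = 1.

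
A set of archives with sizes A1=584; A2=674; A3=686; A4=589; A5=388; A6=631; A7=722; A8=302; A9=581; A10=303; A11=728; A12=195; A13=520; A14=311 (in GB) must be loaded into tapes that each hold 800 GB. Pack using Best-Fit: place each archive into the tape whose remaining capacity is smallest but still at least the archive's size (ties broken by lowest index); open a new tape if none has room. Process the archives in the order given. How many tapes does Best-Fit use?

Put A1 (584 GB) in tape 1; 216 GB remain.
Put A2 (674 GB) in tape 2; 126 GB remain.
Put A3 (686 GB) in tape 3; 114 GB remain.
Put A4 (589 GB) in tape 4; 211 GB remain.
Put A5 (388 GB) in tape 5; 412 GB remain.
Put A6 (631 GB) in tape 6; 169 GB remain.
Put A7 (722 GB) in tape 7; 78 GB remain.
Put A8 (302 GB) in tape 5; 110 GB remain.
Put A9 (581 GB) in tape 8; 219 GB remain.
Put A10 (303 GB) in tape 9; 497 GB remain.
Put A11 (728 GB) in tape 10; 72 GB remain.
Put A12 (195 GB) in tape 4; 16 GB remain.
Put A13 (520 GB) in tape 11; 280 GB remain.
Put A14 (311 GB) in tape 9; 186 GB remain.
Final tapes: [584] [674] [686] [589,195] [388,302] [631] [722] [581] [303,311] [728] [520].

11 tapes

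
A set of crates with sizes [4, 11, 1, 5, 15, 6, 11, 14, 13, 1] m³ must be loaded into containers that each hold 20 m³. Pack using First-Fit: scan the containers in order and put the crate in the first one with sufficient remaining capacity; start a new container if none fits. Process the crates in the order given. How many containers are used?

5

Put 4 m³ in container 1; 16 m³ remain.
Put 11 m³ in container 1; 5 m³ remain.
Put 1 m³ in container 1; 4 m³ remain.
Put 5 m³ in container 2; 15 m³ remain.
Put 15 m³ in container 2; 0 m³ remain.
Put 6 m³ in container 3; 14 m³ remain.
Put 11 m³ in container 3; 3 m³ remain.
Put 14 m³ in container 4; 6 m³ remain.
Put 13 m³ in container 5; 7 m³ remain.
Put 1 m³ in container 1; 3 m³ remain.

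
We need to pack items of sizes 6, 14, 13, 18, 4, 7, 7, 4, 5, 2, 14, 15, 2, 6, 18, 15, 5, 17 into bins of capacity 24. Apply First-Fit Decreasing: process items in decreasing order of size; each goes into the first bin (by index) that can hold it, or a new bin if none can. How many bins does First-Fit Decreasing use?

8 bins

Sorted descending: 18, 18, 17, 15, 15, 14, 14, 13, 7, 7, 6, 6, 5, 5, 4, 4, 2, 2.
Put 18 in bin 1; 6 remain.
Put 18 in bin 2; 6 remain.
Put 17 in bin 3; 7 remain.
Put 15 in bin 4; 9 remain.
Put 15 in bin 5; 9 remain.
Put 14 in bin 6; 10 remain.
Put 14 in bin 7; 10 remain.
Put 13 in bin 8; 11 remain.
Put 7 in bin 3; 0 remain.
Put 7 in bin 4; 2 remain.
Put 6 in bin 1; 0 remain.
Put 6 in bin 2; 0 remain.
Put 5 in bin 5; 4 remain.
Put 5 in bin 6; 5 remain.
Put 4 in bin 5; 0 remain.
Put 4 in bin 6; 1 remain.
Put 2 in bin 4; 0 remain.
Put 2 in bin 7; 8 remain.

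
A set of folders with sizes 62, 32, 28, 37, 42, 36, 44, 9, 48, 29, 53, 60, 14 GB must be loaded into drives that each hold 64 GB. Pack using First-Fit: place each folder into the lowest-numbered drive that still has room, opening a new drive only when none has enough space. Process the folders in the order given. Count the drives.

10 drives

Put 62 GB in drive 1; 2 GB remain.
Put 32 GB in drive 2; 32 GB remain.
Put 28 GB in drive 2; 4 GB remain.
Put 37 GB in drive 3; 27 GB remain.
Put 42 GB in drive 4; 22 GB remain.
Put 36 GB in drive 5; 28 GB remain.
Put 44 GB in drive 6; 20 GB remain.
Put 9 GB in drive 3; 18 GB remain.
Put 48 GB in drive 7; 16 GB remain.
Put 29 GB in drive 8; 35 GB remain.
Put 53 GB in drive 9; 11 GB remain.
Put 60 GB in drive 10; 4 GB remain.
Put 14 GB in drive 3; 4 GB remain.
Final drives: [62] [32,28] [37,9,14] [42] [36] [44] [48] [29] [53] [60].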